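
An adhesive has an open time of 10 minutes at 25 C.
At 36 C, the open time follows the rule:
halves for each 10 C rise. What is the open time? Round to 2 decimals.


Factor = 2^((36-25)/10) = 2.1435
Open time = 10 / 2.1435 = 4.67 min

4.67


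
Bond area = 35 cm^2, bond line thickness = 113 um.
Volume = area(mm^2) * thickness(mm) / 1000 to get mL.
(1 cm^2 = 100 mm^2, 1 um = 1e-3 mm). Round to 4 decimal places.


area_mm2 = 35 * 100 = 3500
blt_mm = 113 * 1e-3 = 0.113
vol_mm3 = 3500 * 0.113 = 395.5
vol_mL = 395.5 / 1000 = 0.3955 mL

0.3955


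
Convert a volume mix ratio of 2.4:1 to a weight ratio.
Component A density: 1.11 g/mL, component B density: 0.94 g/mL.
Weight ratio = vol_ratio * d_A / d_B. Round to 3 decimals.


= 2.4 * 1.11 / 0.94 = 2.834

2.834


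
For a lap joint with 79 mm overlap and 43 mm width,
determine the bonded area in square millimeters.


Area = 79 * 43 = 3397 mm^2

3397


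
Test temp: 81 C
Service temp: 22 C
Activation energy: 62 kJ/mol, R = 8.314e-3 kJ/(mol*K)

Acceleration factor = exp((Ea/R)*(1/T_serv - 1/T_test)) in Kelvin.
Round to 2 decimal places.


AF = exp((62/0.008314)*(1/295.15 - 1/354.15))
= 67.31

67.31


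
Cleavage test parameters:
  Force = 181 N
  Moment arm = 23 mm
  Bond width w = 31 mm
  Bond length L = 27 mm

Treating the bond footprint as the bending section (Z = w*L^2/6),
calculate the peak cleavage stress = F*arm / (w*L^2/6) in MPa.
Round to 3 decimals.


M = 181 * 23 = 4163 N*mm
Z = 31 * 27^2 / 6 = 22599 / 6 mm^3
sigma = M / Z = 6 * 4163 / 22599 = 24978 / 22599
= 1.105 MPa

1.105


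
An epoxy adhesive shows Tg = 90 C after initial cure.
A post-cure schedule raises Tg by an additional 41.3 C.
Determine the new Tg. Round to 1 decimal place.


New Tg = 90 + 41.3
= 131.3 C

131.3


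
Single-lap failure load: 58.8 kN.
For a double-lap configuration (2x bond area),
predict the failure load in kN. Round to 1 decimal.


Failure load = 58.8 * 2 = 117.6 kN

117.6


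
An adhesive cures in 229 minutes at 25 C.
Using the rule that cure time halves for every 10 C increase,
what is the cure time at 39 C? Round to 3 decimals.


Factor = 2^((39 - 25) / 10) = 2.6390
Cure time = 229 / 2.6390
= 86.775 minutes

86.775


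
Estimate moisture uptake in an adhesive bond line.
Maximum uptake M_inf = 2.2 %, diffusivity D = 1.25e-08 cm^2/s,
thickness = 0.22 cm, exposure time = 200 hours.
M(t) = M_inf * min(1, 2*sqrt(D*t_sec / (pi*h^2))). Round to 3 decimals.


Convert time: 200 h = 720000 s
ratio = min(1, 2*sqrt(1.25e-08*720000/(pi*0.22^2)))
= 0.486579
M(t) = 2.2 * 0.486579 = 1.070%

1.070


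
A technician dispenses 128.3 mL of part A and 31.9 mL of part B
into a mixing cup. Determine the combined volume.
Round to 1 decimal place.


Combined volume = 128.3 + 31.9
= 160.2 mL

160.2


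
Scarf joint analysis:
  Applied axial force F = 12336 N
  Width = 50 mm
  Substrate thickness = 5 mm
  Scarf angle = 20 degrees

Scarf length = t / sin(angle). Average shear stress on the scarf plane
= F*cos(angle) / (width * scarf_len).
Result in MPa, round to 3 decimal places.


Scarf length = 5 / sin(20 deg) = 14.6190 mm
cos(20 deg) = 0.939693
Shear = 12336 * 0.939693 / (50 * 14.6190)
= 15.859 MPa

15.859


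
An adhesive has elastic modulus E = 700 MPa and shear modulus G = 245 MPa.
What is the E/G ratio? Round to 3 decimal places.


E/G = 700 / 245 = 2.857

2.857


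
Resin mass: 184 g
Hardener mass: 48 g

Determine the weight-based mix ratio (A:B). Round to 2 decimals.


Ratio = 184 / 48 = 3.83

3.83


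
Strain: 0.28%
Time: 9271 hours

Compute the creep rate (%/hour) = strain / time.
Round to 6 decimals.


Creep rate = 0.28 / 9271
= 0.000030 %/h

0.000030


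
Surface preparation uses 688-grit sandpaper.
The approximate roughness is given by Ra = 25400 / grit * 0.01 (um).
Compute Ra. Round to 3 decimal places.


Ra = 25400 / 688 * 0.01
= 254 / 688
= 0.369 um

0.369


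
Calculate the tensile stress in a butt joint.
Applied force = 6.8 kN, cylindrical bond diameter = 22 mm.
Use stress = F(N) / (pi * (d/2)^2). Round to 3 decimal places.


A = pi * 11.0^2 = 380.1327 mm^2
sigma = 6800.0 / 380.1327 = 17.888 MPa

17.888


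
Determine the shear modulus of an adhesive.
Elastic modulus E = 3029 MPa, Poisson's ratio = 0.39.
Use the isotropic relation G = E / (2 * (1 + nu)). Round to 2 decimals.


G = 3029 / (2*(1+0.39)) = 3029 / 2.78
= 1089.57 MPa

1089.57


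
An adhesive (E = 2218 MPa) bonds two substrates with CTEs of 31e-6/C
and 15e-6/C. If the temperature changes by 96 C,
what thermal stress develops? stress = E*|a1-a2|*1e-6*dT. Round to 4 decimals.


Stress = 2218 * |31 - 15| * 1e-6 * 96
= 3.4068 MPa

3.4068


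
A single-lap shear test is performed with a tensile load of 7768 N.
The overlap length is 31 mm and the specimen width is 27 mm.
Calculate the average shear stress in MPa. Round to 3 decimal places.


Shear stress = F / (overlap * width)
= 7768 / (31 * 27)
= 7768 / 837
= 9.281 MPa

9.281


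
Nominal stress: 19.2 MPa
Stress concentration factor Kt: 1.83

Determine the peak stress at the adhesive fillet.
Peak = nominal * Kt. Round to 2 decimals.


Peak stress = 19.2 * 1.83
= 35.14 MPa

35.14


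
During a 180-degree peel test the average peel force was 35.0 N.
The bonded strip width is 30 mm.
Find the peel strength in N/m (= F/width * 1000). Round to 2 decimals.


Peel strength = F/width * 1000
= 35.0 / 30 * 1000
= 1166.67 N/m

1166.67


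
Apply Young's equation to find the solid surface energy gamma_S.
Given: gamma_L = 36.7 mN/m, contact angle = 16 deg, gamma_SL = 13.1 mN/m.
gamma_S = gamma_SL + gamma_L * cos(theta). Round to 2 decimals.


theta_rad = 16 * pi/180 = 0.279253
gamma_S = 13.1 + 36.7 * cos(0.279253)
= 48.38 mN/m

48.38


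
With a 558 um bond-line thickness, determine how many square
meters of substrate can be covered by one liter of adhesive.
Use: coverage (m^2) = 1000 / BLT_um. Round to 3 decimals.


Coverage = 1000 / 558 = 1.792 m^2

1.792


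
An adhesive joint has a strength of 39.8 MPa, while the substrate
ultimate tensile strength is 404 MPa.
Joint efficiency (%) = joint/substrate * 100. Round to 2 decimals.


Efficiency = 39.8 / 404 * 100
= 9.85%

9.85


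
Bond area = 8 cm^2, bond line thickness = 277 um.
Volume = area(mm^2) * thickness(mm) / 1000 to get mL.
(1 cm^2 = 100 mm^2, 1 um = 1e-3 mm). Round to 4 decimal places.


area_mm2 = 8 * 100 = 800
blt_mm = 277 * 1e-3 = 0.277
vol_mm3 = 800 * 0.277 = 221.6
vol_mL = 221.6 / 1000 = 0.2216 mL

0.2216


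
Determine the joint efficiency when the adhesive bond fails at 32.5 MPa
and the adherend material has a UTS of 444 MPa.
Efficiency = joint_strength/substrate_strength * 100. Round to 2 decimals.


Joint efficiency = 32.5 / 444 * 100
= 7.32%

7.32


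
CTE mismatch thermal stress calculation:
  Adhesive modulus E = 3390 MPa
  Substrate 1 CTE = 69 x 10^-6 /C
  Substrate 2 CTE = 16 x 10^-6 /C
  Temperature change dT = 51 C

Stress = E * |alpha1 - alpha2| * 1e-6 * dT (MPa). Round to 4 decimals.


delta_alpha = |69 - 16| = 53 x 10^-6/C
Stress = 3390 * 53e-6 * 51
= 9.1632 MPa

9.1632


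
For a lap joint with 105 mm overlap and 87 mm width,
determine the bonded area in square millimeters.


Area = 105 * 87 = 9135 mm^2

9135


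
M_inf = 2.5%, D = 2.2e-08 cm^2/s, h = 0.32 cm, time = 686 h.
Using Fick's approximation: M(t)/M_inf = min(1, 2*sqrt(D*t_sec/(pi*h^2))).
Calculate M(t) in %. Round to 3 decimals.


t = 2469600 s
ratio = min(1, 2*sqrt(2.2e-08*2469600/(pi*0.1024)))
= 0.821920
M(t) = 2.5 * 0.821920 = 2.055%

2.055


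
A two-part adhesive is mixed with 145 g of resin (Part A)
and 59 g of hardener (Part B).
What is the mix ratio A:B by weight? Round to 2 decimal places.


Mix ratio = mass_A / mass_B
= 145 / 59
= 2.46

2.46


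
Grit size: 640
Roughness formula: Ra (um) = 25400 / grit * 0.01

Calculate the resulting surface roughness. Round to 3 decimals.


Ra = 25400 / 640 * 0.01
= 0.397 um

0.397


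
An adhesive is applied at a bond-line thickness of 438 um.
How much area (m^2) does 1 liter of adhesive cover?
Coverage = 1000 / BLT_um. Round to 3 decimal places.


Coverage = 1000 / 438 = 2.283 m^2

2.283


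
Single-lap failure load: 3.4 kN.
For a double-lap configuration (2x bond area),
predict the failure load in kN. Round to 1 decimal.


Failure load = 3.4 * 2 = 6.8 kN

6.8


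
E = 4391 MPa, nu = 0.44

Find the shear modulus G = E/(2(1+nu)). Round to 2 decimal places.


G = 4391 / (2 * 1.44)
= 1524.65 MPa

1524.65


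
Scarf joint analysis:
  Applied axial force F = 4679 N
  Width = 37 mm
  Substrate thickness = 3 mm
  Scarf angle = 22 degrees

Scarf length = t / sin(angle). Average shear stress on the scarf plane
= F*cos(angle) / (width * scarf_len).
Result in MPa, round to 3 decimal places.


Scarf length = 3 / sin(22 deg) = 8.0084 mm
cos(22 deg) = 0.927184
Shear = 4679 * 0.927184 / (37 * 8.0084)
= 14.641 MPa

14.641


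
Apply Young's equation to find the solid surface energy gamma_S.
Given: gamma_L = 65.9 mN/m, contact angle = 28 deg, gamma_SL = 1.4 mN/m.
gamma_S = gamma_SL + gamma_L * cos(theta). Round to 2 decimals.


theta_rad = 28 * pi/180 = 0.488692
gamma_S = 1.4 + 65.9 * cos(0.488692)
= 59.59 mN/m

59.59


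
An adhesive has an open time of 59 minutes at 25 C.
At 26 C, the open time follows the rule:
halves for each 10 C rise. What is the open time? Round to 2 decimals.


Factor = 2^((26-25)/10) = 1.0718
Open time = 59 / 1.0718 = 55.05 min

55.05


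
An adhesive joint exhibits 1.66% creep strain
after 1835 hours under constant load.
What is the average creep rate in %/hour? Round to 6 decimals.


Creep rate = strain / time
= 1.66 / 1835
= 0.000905 %/h

0.000905


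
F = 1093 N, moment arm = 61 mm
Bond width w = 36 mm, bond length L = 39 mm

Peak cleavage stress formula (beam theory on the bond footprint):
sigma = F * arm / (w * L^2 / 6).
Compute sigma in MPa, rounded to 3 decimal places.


sigma = (1093 * 61) / (36 * 1521 / 6)
= 66673 * 6 / 54756
= 400038 / 54756
= 7.306 MPa

7.306


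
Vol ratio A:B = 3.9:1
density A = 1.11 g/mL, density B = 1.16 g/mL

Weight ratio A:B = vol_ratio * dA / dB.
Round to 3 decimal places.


Weight ratio = 3.9 * 1.11 / 1.16
= 3.732

3.732


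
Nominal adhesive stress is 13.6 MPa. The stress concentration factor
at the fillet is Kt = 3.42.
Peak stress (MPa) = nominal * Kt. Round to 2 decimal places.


Peak = 13.6 * 3.42 = 46.51 MPa

46.51


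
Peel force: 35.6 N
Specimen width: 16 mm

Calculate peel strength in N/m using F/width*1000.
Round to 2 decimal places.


Peel strength = 35.6 / 16 * 1000 = 2225.00 N/m

2225.00


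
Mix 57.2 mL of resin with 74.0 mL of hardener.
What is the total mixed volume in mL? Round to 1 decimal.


Total = 57.2 + 74.0 = 131.2 mL

131.2


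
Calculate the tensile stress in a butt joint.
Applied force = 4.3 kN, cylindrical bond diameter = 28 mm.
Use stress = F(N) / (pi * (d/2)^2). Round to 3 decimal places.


A = pi * 14.0^2 = 615.7522 mm^2
sigma = 4300.0 / 615.7522 = 6.983 MPa

6.983


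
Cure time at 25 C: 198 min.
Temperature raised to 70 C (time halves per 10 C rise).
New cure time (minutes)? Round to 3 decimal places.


Acceleration factor = 2^(45/10) = 22.6274
New time = 198 / 22.6274 = 8.750 min

8.750


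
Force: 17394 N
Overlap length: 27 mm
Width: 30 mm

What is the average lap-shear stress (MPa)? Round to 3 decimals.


Average shear stress = F / (overlap * width)
= 17394 / (27 * 30)
= 21.474 MPa

21.474


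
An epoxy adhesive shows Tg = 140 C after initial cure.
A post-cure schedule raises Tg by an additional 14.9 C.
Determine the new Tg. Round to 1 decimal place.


New Tg = 140 + 14.9
= 154.9 C

154.9


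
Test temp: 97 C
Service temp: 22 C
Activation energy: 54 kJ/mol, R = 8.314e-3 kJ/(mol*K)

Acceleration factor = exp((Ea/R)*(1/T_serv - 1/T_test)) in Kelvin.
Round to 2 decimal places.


AF = exp((54/0.008314)*(1/295.15 - 1/370.15))
= 86.39

86.39


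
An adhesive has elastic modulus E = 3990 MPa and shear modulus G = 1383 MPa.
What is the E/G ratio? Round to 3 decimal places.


E/G = 3990 / 1383 = 2.885

2.885


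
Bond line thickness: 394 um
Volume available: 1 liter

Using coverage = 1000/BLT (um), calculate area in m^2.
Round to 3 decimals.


1 L = 1e6 mm^3, thickness = 394 um = 0.394 mm
Area = 1e6 / 0.394 mm^2 = (1e6 / 0.394) / 1e6 m^2 = 1000 / 394 m^2
= 2.538 m^2

2.538


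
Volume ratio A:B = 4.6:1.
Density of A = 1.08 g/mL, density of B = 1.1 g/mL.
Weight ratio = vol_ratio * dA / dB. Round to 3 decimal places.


Wt ratio = 4.6 * 1.08 / 1.1
= 4.516

4.516


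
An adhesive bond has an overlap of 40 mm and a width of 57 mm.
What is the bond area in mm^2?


Bond area = overlap * width
= 40 * 57
= 2280 mm^2

2280


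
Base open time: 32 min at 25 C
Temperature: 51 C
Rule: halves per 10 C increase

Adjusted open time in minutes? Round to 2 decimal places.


Acceleration = 2^((51-25)/10) = 6.0629
Open time = 32 / 6.0629 = 5.28 min

5.28


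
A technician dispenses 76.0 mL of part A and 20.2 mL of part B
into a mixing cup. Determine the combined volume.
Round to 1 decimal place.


Combined volume = 76.0 + 20.2
= 96.2 mL

96.2


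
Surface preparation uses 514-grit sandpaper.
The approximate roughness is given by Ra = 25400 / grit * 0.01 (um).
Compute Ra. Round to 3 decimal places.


Ra = 25400 / 514 * 0.01
= 254 / 514
= 0.494 um

0.494


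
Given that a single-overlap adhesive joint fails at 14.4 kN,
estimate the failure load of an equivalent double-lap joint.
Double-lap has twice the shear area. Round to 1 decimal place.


Double-lap factor = 2
Expected load = 14.4 * 2 = 28.8 kN

28.8


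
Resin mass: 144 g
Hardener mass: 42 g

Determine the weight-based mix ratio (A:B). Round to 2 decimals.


Ratio = 144 / 42 = 3.43

3.43


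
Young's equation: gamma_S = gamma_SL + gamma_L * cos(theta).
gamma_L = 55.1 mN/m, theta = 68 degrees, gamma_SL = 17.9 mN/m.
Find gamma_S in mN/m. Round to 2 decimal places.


cos(68 deg) = 0.374607
gamma_S = 17.9 + 55.1 * 0.374607
= 38.54 mN/m

38.54


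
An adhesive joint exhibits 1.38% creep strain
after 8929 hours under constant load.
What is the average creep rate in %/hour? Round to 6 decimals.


Creep rate = strain / time
= 1.38 / 8929
= 0.000155 %/h

0.000155


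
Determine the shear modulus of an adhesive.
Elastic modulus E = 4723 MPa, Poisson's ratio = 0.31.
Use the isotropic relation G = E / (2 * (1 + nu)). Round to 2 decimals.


G = 4723 / (2*(1+0.31)) = 4723 / 2.62
= 1802.67 MPa

1802.67


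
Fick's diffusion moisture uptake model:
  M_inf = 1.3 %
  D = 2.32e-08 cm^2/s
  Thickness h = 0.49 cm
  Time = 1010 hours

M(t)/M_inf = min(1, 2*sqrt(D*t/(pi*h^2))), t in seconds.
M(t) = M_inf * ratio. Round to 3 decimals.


t_sec = 1010 * 3600 = 3636000
ratio = 2*sqrt(2.32e-08*3636000/(pi*0.49^2))
= min(1, 0.668829)
= 0.668829
M(t) = 1.3 * 0.668829 = 0.869 %

0.869


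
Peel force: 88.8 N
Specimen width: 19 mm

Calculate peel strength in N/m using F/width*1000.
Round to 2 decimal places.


Peel strength = 88.8 / 19 * 1000 = 4673.68 N/m

4673.68


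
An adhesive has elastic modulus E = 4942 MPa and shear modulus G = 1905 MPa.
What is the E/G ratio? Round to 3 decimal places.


E/G = 4942 / 1905 = 2.594

2.594


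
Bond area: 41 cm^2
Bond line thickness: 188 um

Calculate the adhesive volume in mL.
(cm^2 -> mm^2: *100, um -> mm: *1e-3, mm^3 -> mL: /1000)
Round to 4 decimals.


V = 41*100 * 188*1e-3 / 1000
= 0.7708 mL

0.7708


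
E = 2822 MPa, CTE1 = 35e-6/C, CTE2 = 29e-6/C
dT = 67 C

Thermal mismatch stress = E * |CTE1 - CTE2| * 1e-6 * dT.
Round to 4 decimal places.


= 2822 * 6e-6 * 67
= 1.1344 MPa

1.1344


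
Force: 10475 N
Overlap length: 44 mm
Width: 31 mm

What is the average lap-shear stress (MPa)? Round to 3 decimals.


Average shear stress = F / (overlap * width)
= 10475 / (44 * 31)
= 7.680 MPa

7.680


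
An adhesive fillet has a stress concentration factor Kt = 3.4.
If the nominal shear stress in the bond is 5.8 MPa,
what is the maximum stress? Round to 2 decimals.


Max stress = 5.8 * 3.4 = 19.72 MPa

19.72


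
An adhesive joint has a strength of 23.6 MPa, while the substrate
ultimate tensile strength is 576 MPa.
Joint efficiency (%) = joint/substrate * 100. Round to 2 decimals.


Efficiency = 23.6 / 576 * 100
= 4.10%

4.10


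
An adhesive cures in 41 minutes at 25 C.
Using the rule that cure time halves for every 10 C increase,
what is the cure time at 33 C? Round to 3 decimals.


Factor = 2^((33 - 25) / 10) = 1.7411
Cure time = 41 / 1.7411
= 23.548 minutes

23.548


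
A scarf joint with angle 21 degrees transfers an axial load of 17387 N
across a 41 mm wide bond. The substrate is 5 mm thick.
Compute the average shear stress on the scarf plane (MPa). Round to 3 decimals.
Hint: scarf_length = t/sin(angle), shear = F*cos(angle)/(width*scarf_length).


scarf_length = 5 / sin(21 deg) = 13.9521 mm
cos(21 deg) = 0.933580
shear stress = 17387 * 0.933580 / (41 * 13.9521)
= 28.376 MPa

28.376


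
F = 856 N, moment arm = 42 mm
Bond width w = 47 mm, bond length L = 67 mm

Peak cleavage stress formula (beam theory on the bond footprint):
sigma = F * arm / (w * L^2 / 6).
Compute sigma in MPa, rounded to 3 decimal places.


sigma = (856 * 42) / (47 * 4489 / 6)
= 35952 * 6 / 210983
= 215712 / 210983
= 1.022 MPa

1.022


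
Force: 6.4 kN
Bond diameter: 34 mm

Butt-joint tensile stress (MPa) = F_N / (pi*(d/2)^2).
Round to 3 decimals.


F_N = 6.4 * 1000 = 6400.0 N
A = pi*(17.0)^2 = 907.9203 mm^2
stress = 6400.0 / 907.9203 = 7.049 MPa

7.049


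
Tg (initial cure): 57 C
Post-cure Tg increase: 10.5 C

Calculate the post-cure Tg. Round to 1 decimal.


Post-cure Tg = 57 + 10.5 = 67.5 C

67.5


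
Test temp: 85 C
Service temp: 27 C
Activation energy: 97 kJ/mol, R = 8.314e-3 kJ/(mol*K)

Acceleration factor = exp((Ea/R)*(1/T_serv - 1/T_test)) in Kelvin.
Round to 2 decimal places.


AF = exp((97/0.008314)*(1/300.15 - 1/358.15))
= 541.78

541.78


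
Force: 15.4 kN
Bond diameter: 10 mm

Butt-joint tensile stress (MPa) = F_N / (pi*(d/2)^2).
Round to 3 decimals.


F_N = 15.4 * 1000 = 15400.0 N
A = pi*(5.0)^2 = 78.5398 mm^2
stress = 15400.0 / 78.5398 = 196.079 MPa

196.079


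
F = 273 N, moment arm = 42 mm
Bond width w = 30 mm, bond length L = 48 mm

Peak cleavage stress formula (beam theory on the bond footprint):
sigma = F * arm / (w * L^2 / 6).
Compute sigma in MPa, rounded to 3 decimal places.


sigma = (273 * 42) / (30 * 2304 / 6)
= 11466 * 6 / 69120
= 68796 / 69120
= 0.995 MPa

0.995


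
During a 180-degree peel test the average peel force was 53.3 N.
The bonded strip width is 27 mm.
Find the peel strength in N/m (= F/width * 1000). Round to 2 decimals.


Peel strength = F/width * 1000
= 53.3 / 27 * 1000
= 1974.07 N/m

1974.07


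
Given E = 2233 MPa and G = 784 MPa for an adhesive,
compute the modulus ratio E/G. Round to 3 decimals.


E/G ratio = 2233 / 784 = 2.848

2.848


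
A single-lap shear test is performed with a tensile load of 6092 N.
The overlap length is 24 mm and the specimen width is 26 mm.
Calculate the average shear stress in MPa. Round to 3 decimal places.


Shear stress = F / (overlap * width)
= 6092 / (24 * 26)
= 6092 / 624
= 9.763 MPa

9.763


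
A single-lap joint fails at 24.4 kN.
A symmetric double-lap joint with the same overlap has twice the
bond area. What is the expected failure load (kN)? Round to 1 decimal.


Double-lap load = 2 * 24.4 = 48.8 kN

48.8


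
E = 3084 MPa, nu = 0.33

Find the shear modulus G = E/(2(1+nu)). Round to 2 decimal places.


G = 3084 / (2 * 1.33)
= 1159.40 MPa

1159.40


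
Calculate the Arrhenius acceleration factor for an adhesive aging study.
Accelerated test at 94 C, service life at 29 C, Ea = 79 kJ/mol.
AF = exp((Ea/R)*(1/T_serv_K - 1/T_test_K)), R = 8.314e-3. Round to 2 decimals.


T_test = 367.15 K, T_serv = 302.15 K
Ea/R = 79 / 0.008314 = 9502.04
AF = exp(9502.04 * (1/302.15 - 1/367.15))
= 261.79

261.79


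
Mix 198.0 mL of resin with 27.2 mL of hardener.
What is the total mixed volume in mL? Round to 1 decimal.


Total = 198.0 + 27.2 = 225.2 mL

225.2


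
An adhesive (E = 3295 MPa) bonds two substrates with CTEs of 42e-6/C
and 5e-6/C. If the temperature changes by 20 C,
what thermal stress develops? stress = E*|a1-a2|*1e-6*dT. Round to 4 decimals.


Stress = 3295 * |42 - 5| * 1e-6 * 20
= 2.4383 MPa

2.4383


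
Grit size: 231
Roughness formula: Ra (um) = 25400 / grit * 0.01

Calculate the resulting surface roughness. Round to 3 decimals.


Ra = 25400 / 231 * 0.01
= 1.100 um

1.100


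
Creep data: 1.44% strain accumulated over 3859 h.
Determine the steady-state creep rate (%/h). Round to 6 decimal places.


Rate = 1.44 / 3859 = 0.000373 %/h

0.000373


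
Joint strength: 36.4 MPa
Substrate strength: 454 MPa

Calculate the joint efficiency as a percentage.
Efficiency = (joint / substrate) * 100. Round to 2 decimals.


Efficiency = (36.4 / 454) * 100 = 8.02%

8.02


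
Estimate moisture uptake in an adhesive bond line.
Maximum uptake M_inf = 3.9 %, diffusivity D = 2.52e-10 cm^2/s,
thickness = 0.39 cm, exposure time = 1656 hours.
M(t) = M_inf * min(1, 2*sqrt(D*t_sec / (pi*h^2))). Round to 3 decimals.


Convert time: 1656 h = 5961600 s
ratio = min(1, 2*sqrt(2.52e-10*5961600/(pi*0.39^2)))
= 0.112143
M(t) = 3.9 * 0.112143 = 0.437%

0.437


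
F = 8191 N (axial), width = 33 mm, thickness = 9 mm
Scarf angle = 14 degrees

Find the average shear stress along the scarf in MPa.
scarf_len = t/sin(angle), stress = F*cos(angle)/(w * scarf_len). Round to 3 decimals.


scarf_len = 9/sin(14 deg) = 37.2021
cos(14 deg) = 0.970296
stress = 8191*0.970296/(33*37.2021) = 6.474 MPa

6.474


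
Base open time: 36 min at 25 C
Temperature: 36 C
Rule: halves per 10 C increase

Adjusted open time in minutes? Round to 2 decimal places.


Acceleration = 2^((36-25)/10) = 2.1435
Open time = 36 / 2.1435 = 16.79 min

16.79


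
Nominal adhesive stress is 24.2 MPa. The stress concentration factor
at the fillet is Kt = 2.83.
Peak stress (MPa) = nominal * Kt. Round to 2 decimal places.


Peak = 24.2 * 2.83 = 68.49 MPa

68.49


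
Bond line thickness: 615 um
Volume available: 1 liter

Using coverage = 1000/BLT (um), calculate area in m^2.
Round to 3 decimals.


1 L = 1e6 mm^3, thickness = 615 um = 0.615 mm
Area = 1e6 / 0.615 mm^2 = (1e6 / 0.615) / 1e6 m^2 = 1000 / 615 m^2
= 1.626 m^2

1.626


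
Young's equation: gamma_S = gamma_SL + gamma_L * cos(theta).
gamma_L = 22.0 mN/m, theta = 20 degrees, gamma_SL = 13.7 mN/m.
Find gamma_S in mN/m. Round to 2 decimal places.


cos(20 deg) = 0.939693
gamma_S = 13.7 + 22.0 * 0.939693
= 34.37 mN/m

34.37


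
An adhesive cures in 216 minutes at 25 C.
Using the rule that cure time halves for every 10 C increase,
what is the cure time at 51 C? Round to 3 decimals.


Factor = 2^((51 - 25) / 10) = 6.0629
Cure time = 216 / 6.0629
= 35.627 minutes

35.627


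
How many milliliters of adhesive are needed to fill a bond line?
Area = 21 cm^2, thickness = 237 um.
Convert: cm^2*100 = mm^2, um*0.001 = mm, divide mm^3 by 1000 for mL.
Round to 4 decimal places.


= (21 * 100) * (237 * 0.001) / 1000
= 0.4977 mL

0.4977


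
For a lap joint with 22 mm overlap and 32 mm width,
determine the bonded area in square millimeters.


Area = 22 * 32 = 704 mm^2

704


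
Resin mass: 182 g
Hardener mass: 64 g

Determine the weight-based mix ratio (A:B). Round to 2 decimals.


Ratio = 182 / 64 = 2.84

2.84


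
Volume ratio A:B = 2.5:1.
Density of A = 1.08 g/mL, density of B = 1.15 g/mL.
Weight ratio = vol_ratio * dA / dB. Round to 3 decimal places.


Wt ratio = 2.5 * 1.08 / 1.15
= 2.348

2.348


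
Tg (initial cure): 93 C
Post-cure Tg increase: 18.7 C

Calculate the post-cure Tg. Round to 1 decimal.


Post-cure Tg = 93 + 18.7 = 111.7 C

111.7


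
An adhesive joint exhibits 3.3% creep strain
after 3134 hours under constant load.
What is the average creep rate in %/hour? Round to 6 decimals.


Creep rate = strain / time
= 3.3 / 3134
= 0.001053 %/h

0.001053


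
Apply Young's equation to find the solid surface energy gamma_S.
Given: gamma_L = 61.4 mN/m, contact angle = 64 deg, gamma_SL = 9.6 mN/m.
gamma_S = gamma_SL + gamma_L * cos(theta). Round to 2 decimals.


theta_rad = 64 * pi/180 = 1.117011
gamma_S = 9.6 + 61.4 * cos(1.117011)
= 36.52 mN/m

36.52


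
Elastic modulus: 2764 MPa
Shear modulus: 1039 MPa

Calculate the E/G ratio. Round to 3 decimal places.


E / G = 2764 / 1039 = 2.660

2.660


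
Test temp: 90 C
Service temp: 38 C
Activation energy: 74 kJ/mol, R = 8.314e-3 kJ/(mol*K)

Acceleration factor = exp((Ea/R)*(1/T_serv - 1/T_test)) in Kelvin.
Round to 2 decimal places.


AF = exp((74/0.008314)*(1/311.15 - 1/363.15))
= 60.10

60.10


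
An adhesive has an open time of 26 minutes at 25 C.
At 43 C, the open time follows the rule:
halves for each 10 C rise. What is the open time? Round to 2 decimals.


Factor = 2^((43-25)/10) = 3.4822
Open time = 26 / 3.4822 = 7.47 min

7.47


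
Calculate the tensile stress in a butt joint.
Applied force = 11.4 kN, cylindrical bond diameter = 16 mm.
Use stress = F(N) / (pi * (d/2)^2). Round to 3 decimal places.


A = pi * 8.0^2 = 201.0619 mm^2
sigma = 11400.0 / 201.0619 = 56.699 MPa

56.699


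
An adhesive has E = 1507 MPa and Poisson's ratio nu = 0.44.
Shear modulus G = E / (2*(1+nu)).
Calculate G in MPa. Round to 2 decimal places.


G = 1507 / (2*(1+0.44))
= 1507 / 2.88
= 523.26 MPa

523.26


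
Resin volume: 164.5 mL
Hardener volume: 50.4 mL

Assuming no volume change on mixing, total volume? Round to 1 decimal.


V_total = 164.5 + 50.4 = 214.9 mL

214.9


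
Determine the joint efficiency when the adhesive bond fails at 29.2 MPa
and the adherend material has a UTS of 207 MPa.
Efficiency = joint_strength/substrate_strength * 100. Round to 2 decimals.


Joint efficiency = 29.2 / 207 * 100
= 14.11%

14.11


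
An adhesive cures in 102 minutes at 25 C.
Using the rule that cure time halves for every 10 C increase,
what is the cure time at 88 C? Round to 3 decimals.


Factor = 2^((88 - 25) / 10) = 78.7932
Cure time = 102 / 78.7932
= 1.295 minutes

1.295


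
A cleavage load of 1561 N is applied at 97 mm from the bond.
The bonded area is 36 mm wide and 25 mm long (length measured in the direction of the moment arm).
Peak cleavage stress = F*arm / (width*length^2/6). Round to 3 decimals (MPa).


Moment = 1561 * 97 = 151417 N*mm
Section modulus = 36 * 625 / 6 = 22500 / 6 mm^3
Stress = 151417 / (22500 / 6) = 908502 / 22500
= 40.378 MPa

40.378


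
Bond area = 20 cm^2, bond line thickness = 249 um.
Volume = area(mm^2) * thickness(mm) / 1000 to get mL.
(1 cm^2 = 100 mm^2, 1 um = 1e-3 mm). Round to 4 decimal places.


area_mm2 = 20 * 100 = 2000
blt_mm = 249 * 1e-3 = 0.249
vol_mm3 = 2000 * 0.249 = 498.0
vol_mL = 498.0 / 1000 = 0.4980 mL

0.4980


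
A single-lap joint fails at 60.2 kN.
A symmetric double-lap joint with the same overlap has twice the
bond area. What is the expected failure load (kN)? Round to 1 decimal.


Double-lap load = 2 * 60.2 = 120.4 kN

120.4


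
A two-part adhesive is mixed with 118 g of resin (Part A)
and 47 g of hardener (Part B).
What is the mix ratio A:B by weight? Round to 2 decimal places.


Mix ratio = mass_A / mass_B
= 118 / 47
= 2.51

2.51


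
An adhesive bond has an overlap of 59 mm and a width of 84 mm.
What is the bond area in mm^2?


Bond area = overlap * width
= 59 * 84
= 4956 mm^2

4956


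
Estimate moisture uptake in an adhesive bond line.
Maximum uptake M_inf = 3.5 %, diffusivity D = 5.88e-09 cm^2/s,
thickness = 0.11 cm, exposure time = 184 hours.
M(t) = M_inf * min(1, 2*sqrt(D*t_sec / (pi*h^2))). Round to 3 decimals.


Convert time: 184 h = 662400 s
ratio = min(1, 2*sqrt(5.88e-09*662400/(pi*0.11^2)))
= 0.640193
M(t) = 3.5 * 0.640193 = 2.241%

2.241


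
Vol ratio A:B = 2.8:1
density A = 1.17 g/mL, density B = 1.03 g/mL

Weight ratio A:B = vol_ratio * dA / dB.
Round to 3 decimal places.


Weight ratio = 2.8 * 1.17 / 1.03
= 3.181

3.181


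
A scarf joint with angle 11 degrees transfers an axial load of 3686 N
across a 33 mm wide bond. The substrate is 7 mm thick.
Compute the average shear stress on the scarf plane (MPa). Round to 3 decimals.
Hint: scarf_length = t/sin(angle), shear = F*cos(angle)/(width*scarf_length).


scarf_length = 7 / sin(11 deg) = 36.6859 mm
cos(11 deg) = 0.981627
shear stress = 3686 * 0.981627 / (33 * 36.6859)
= 2.989 MPa

2.989


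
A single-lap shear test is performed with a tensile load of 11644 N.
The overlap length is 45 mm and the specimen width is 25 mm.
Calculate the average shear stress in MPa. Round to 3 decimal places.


Shear stress = F / (overlap * width)
= 11644 / (45 * 25)
= 11644 / 1125
= 10.350 MPa

10.350


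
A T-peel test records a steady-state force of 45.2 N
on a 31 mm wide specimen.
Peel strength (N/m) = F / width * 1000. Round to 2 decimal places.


Peel strength = 45.2 / 31 * 1000
= 1458.06 N/m

1458.06


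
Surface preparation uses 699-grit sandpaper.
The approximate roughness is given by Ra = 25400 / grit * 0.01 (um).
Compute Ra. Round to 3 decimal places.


Ra = 25400 / 699 * 0.01
= 254 / 699
= 0.363 um

0.363


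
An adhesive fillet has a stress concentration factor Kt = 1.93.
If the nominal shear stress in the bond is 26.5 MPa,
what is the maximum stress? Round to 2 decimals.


Max stress = 26.5 * 1.93 = 51.15 MPa

51.15


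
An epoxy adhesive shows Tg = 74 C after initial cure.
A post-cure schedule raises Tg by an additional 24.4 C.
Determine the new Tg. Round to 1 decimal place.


New Tg = 74 + 24.4
= 98.4 C

98.4


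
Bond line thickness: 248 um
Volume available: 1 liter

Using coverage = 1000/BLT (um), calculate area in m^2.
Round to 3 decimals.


1 L = 1e6 mm^3, thickness = 248 um = 0.248 mm
Area = 1e6 / 0.248 mm^2 = (1e6 / 0.248) / 1e6 m^2 = 1000 / 248 m^2
= 4.032 m^2

4.032


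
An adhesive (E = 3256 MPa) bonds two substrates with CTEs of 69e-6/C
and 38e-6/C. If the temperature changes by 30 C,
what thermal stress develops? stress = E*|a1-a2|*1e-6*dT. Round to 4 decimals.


Stress = 3256 * |69 - 38| * 1e-6 * 30
= 3.0281 MPa

3.0281


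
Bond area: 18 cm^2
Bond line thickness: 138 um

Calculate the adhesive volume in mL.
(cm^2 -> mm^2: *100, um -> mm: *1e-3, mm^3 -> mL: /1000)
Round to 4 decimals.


V = 18*100 * 138*1e-3 / 1000
= 0.2484 mL

0.2484


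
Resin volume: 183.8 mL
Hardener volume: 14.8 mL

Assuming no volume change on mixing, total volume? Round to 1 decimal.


V_total = 183.8 + 14.8 = 198.6 mL

198.6


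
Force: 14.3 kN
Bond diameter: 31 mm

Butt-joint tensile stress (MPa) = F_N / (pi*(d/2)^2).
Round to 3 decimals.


F_N = 14.3 * 1000 = 14300.0 N
A = pi*(15.5)^2 = 754.7676 mm^2
stress = 14300.0 / 754.7676 = 18.946 MPa

18.946


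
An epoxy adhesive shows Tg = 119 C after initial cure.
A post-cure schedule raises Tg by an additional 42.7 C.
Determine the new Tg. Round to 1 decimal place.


New Tg = 119 + 42.7
= 161.7 C

161.7


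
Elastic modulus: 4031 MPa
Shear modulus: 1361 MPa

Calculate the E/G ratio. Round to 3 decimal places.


E / G = 4031 / 1361 = 2.962

2.962


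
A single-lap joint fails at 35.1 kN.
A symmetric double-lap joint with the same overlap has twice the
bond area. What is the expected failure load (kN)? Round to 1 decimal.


Double-lap load = 2 * 35.1 = 70.2 kN

70.2


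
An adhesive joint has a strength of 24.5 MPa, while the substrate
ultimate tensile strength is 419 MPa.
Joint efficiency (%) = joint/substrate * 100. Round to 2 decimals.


Efficiency = 24.5 / 419 * 100
= 5.85%

5.85


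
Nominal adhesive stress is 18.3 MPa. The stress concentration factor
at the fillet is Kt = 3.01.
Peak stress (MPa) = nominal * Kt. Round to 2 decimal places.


Peak = 18.3 * 3.01 = 55.08 MPa

55.08


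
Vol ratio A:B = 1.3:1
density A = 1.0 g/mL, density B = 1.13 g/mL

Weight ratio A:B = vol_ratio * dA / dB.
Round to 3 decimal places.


Weight ratio = 1.3 * 1.0 / 1.13
= 1.150

1.150


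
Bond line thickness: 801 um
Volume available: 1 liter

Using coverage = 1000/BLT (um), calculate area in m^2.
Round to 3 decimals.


1 L = 1e6 mm^3, thickness = 801 um = 0.801 mm
Area = 1e6 / 0.801 mm^2 = (1e6 / 0.801) / 1e6 m^2 = 1000 / 801 m^2
= 1.248 m^2

1.248


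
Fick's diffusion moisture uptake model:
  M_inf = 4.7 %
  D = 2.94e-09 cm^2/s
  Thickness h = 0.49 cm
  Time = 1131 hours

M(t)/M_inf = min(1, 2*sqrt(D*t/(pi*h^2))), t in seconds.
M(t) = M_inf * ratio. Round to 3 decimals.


t_sec = 1131 * 3600 = 4071600
ratio = 2*sqrt(2.94e-09*4071600/(pi*0.49^2))
= min(1, 0.251950)
= 0.251950
M(t) = 4.7 * 0.251950 = 1.184 %

1.184


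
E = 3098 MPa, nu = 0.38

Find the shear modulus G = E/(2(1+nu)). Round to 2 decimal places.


G = 3098 / (2 * 1.38)
= 1122.46 MPa

1122.46


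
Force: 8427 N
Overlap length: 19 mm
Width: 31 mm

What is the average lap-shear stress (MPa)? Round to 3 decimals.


Average shear stress = F / (overlap * width)
= 8427 / (19 * 31)
= 14.307 MPa

14.307


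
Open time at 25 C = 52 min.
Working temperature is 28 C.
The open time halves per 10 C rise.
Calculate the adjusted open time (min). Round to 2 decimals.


factor = 2^((28 - 25) / 10) = 1.2311
ot = 52 / 1.2311 = 42.24 min

42.24


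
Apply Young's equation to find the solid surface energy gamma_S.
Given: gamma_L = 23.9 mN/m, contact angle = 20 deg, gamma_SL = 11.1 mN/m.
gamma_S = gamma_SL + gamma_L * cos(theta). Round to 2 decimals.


theta_rad = 20 * pi/180 = 0.349066
gamma_S = 11.1 + 23.9 * cos(0.349066)
= 33.56 mN/m

33.56


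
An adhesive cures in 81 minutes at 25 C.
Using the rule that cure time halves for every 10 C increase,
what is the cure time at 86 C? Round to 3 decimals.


Factor = 2^((86 - 25) / 10) = 68.5935
Cure time = 81 / 68.5935
= 1.181 minutes

1.181


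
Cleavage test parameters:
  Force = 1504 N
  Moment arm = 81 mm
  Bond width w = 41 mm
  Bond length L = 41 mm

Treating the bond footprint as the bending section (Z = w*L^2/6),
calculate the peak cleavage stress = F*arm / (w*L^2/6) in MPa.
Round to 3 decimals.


M = 1504 * 81 = 121824 N*mm
Z = 41 * 41^2 / 6 = 68921 / 6 mm^3
sigma = M / Z = 6 * 121824 / 68921 = 730944 / 68921
= 10.606 MPa

10.606


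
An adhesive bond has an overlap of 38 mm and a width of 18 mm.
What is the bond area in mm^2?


Bond area = overlap * width
= 38 * 18
= 684 mm^2

684


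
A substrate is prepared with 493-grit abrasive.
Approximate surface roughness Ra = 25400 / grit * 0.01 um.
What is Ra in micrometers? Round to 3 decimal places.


Ra = 25400 / 493 * 0.01 = 0.515 um

0.515


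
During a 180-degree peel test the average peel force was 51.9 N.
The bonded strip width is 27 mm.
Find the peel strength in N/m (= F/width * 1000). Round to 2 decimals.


Peel strength = F/width * 1000
= 51.9 / 27 * 1000
= 1922.22 N/m

1922.22


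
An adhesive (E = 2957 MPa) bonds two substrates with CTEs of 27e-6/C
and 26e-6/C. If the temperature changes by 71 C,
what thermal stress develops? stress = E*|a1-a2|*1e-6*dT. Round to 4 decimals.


Stress = 2957 * |27 - 26| * 1e-6 * 71
= 0.2099 MPa

0.2099


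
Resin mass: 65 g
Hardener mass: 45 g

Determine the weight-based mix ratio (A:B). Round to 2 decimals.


Ratio = 65 / 45 = 1.44

1.44


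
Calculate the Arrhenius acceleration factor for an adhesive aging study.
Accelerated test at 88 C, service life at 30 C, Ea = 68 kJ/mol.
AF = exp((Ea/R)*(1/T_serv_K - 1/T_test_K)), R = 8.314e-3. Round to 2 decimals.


T_test = 361.15 K, T_serv = 303.15 K
Ea/R = 68 / 0.008314 = 8178.98
AF = exp(8178.98 * (1/303.15 - 1/361.15))
= 76.17

76.17


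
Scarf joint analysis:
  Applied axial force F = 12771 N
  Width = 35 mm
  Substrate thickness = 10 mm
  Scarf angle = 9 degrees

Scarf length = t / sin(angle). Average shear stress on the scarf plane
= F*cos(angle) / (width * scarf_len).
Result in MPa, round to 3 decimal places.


Scarf length = 10 / sin(9 deg) = 63.9245 mm
cos(9 deg) = 0.987688
Shear = 12771 * 0.987688 / (35 * 63.9245)
= 5.638 MPa

5.638


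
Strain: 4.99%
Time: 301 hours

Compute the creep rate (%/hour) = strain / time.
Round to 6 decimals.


Creep rate = 4.99 / 301
= 0.016578 %/h

0.016578


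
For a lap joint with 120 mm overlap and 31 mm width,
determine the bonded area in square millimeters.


Area = 120 * 31 = 3720 mm^2

3720


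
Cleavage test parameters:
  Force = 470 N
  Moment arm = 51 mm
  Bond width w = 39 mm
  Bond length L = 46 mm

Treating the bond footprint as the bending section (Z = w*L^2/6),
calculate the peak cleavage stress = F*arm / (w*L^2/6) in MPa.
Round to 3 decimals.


M = 470 * 51 = 23970 N*mm
Z = 39 * 46^2 / 6 = 82524 / 6 mm^3
sigma = M / Z = 6 * 23970 / 82524 = 143820 / 82524
= 1.743 MPa

1.743


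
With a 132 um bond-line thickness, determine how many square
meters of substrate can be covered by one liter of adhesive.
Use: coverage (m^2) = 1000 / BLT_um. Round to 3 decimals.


Coverage = 1000 / 132 = 7.576 m^2

7.576


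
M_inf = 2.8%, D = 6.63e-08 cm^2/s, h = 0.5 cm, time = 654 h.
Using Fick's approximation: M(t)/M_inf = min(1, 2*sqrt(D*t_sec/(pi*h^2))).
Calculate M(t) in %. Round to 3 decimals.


t = 2354400 s
ratio = min(1, 2*sqrt(6.63e-08*2354400/(pi*0.2500)))
= 0.891624
M(t) = 2.8 * 0.891624 = 2.497%

2.497


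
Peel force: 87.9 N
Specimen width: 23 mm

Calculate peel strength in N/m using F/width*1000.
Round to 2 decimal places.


Peel strength = 87.9 / 23 * 1000 = 3821.74 N/m

3821.74


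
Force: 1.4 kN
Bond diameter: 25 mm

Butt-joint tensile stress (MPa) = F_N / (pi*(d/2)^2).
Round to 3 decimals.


F_N = 1.4 * 1000 = 1400.0 N
A = pi*(12.5)^2 = 490.8739 mm^2
stress = 1400.0 / 490.8739 = 2.852 MPa

2.852


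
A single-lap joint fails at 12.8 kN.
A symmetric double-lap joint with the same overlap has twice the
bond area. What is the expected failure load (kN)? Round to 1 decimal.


Double-lap load = 2 * 12.8 = 25.6 kN

25.6


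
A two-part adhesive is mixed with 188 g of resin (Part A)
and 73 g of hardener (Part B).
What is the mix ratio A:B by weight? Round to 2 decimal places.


Mix ratio = mass_A / mass_B
= 188 / 73
= 2.58

2.58


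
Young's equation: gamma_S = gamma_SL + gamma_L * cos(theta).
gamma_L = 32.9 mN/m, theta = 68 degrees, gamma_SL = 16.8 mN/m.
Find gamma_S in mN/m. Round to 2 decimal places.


cos(68 deg) = 0.374607
gamma_S = 16.8 + 32.9 * 0.374607
= 29.12 mN/m

29.12


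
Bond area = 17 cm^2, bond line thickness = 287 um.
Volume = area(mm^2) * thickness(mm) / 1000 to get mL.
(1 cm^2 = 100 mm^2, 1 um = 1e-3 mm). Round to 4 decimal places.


area_mm2 = 17 * 100 = 1700
blt_mm = 287 * 1e-3 = 0.287
vol_mm3 = 1700 * 0.287 = 487.9
vol_mL = 487.9 / 1000 = 0.4879 mL

0.4879


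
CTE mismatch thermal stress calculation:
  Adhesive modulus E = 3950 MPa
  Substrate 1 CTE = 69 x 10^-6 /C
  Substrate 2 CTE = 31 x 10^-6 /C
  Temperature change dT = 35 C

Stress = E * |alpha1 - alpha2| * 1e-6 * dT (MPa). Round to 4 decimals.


delta_alpha = |69 - 31| = 38 x 10^-6/C
Stress = 3950 * 38e-6 * 35
= 5.2535 MPa

5.2535


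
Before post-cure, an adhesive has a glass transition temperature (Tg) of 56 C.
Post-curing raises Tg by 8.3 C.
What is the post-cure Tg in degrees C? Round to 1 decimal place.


Tg_post = Tg_base + delta_Tg
= 56 + 8.3
= 64.3 C

64.3


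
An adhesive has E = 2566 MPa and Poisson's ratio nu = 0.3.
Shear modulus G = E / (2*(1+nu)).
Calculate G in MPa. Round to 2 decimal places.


G = 2566 / (2*(1+0.3))
= 2566 / 2.60
= 986.92 MPa

986.92
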